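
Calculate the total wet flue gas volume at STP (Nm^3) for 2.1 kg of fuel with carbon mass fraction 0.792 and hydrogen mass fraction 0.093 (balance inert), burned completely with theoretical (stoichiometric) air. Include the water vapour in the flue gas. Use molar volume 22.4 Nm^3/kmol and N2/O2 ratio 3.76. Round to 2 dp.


Per kg fuel: CO2 = (C/12 kmol)*22.4 = (0.792/12)*22.4 = 1.47840 Nm^3
Per kg fuel: H2O = (H/2 kmol)*22.4 = (0.093/2)*22.4 = 1.04160 Nm^3
O2 needed per kg fuel = C/12 + H/4 = 0.792/12 + 0.093/4 = 0.08925000 kmol
Per kg fuel: N2 = O2*3.76*22.4 = 0.08925000*3.76*22.4 = 7.51699 Nm^3
Total per kg = 1.47840 + 1.04160 + 7.51699 = 10.03699 Nm^3
Total = 10.03699 * 2.1 = 21.08 Nm^3


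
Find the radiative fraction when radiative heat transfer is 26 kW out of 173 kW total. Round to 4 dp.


f_rad = Q_rad / Q_total
f_rad = 26 / 173 = 0.1503


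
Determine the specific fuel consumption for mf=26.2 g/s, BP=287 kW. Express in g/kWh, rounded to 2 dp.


SFC = (mf / BP) * 3600
Rate = 26.2 / 287 = 0.091289 g/(s*kW)
SFC = 0.091289 * 3600 = 328.64 g/kWh


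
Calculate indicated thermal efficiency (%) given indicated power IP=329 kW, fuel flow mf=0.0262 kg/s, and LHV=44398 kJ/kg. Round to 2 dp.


eta_ith = (IP / (mf * LHV)) * 100
Denominator = 0.0262 * 44398 = 1163.2276 kW
eta_ith = (329 / 1163.2276) * 100 = 28.28%


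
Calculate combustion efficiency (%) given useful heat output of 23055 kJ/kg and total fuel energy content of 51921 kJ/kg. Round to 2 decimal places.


Efficiency = (Q_useful / Q_fuel) * 100
Efficiency = (23055 / 51921) * 100
Efficiency = 0.4440 * 100 = 44.40%


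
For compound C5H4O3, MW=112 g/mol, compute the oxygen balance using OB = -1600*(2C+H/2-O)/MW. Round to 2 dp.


OB = -1600 * (2C + H/2 - O) / MW
Inner = 2*5 + 4/2 - 3 = 9.00
OB = -1600 * 9.00 / 112 = -128.57%


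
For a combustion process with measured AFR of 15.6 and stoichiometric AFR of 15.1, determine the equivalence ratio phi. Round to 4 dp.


phi = AFR_stoich / AFR_actual
phi = 15.1 / 15.6 = 0.9679


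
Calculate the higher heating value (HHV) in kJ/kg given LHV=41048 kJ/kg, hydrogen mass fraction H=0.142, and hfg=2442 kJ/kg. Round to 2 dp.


HHV = LHV + hfg * 9 * H
Water addition = 2442 * 9 * 0.142 = 3120.876 kJ/kg
HHV = 41048 + 3120.876 = 44168.88 kJ/kg


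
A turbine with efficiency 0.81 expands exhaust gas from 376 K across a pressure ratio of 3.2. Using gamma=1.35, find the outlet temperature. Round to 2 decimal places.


T_out = T_in * (1 - eta * (1 - PR^(-(gamma-1)/gamma)))
Exponent = -(1.35-1)/1.35 = -0.25925926
PR^exp = 3.2^(-0.25925926) = 0.73966521
Factor = 1 - 0.81*(1 - 0.73966521) = 0.78912882
T_out = 376 * 0.78912882 = 296.71 K


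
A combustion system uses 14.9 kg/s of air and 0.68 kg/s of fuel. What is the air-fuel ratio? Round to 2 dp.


AFR = m_air / m_fuel
AFR = 14.9 / 0.68 = 21.91


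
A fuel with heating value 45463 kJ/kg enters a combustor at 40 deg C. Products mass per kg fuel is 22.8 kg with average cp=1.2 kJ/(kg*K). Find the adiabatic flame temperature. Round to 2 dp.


T_ad = T_in + Hc / (m_p * cp)
Denominator = 22.8 * 1.2 = 27.3600
Temperature rise = 45463 / 27.3600 = 1661.66 K
T_ad = 40 + 1661.66 = 1701.66 deg C


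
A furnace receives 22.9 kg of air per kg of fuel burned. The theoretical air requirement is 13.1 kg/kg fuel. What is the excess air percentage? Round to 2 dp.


Excess air = actual - stoichiometric = 22.9 - 13.1 = 9.80 kg/kg fuel
Excess air % = (excess / stoich) * 100 = (9.80 / 13.1) * 100 = 74.81%


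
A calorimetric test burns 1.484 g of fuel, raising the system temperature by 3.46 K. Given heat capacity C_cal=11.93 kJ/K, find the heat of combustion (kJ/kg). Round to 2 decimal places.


Hc = C_cal * delta_T / m_fuel
Q_released = 11.93 * 3.46 = 41.2778 kJ
m_fuel = 1.484 g = 1.484/1000 kg = 0.001484 kg
Hc = 41.2778 / 0.001484 = 27815.23 kJ/kg


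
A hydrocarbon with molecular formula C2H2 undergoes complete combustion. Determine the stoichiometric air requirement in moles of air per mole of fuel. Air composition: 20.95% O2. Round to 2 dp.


Balanced combustion: C2H2 + 2.5 O2 -> 2 CO2 + 1 H2O
O2 needed = C + H/4 = 2 + 2/4 = 2.50 moles
Air moles = O2 / 0.2095 = 2.50 / 0.2095 = 11.93 moles air


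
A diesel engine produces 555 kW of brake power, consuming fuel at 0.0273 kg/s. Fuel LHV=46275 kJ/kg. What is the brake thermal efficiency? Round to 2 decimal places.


eta_BTE = (BP / (mf * LHV)) * 100
Denominator = 0.0273 * 46275 = 1263.3075 kW
eta_BTE = (555 / 1263.3075) * 100 = 43.93%


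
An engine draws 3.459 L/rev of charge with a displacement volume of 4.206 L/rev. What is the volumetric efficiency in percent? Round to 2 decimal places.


eta_v = (V_actual / V_disp) * 100
Ratio = 3.459 / 4.206 = 0.8224
eta_v = 0.8224 * 100 = 82.24%


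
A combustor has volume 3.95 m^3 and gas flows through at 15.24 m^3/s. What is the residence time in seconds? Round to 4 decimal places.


tau = V / Q_flow
tau = 3.95 / 15.24 = 0.2592 s


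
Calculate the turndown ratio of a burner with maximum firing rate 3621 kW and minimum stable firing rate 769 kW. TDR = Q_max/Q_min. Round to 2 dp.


TDR = Q_max / Q_min
TDR = 3621 / 769 = 4.71


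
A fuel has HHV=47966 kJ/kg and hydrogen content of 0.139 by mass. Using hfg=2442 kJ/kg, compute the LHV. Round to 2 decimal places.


LHV = HHV - hfg * 9 * H
Water correction = 2442 * 9 * 0.139 = 3054.942 kJ/kg
LHV = 47966 - 3054.942 = 44911.06 kJ/kg


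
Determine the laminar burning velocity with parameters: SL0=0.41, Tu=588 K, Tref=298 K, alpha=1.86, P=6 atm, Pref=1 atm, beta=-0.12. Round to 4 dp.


SL = SL0 * (Tu/Tref)^alpha * (P/Pref)^beta
T ratio = 588/298 = 1.97315436
(T ratio)^alpha = 1.97315436^1.86 = 3.539970
(P/Pref)^beta = 6^(-0.12) = 0.806532
SL = 0.41 * 3.539970 * 0.806532 = 1.1706 m/s


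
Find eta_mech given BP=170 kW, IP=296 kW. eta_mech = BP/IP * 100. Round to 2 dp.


eta_mech = (BP / IP) * 100
Ratio = 170 / 296 = 0.5743
eta_mech = 0.5743 * 100 = 57.43%


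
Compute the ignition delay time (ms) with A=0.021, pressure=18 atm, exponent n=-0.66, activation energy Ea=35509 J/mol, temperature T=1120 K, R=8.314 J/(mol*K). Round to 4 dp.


tau = A * P^n * exp(Ea/(R*T))
P^n = 18^(-0.66) = 0.14842947
Ea/(R*T) = 35509/(8.314*1120) = 3.813383
exp(Ea/(R*T)) = 45.303431
tau = 0.021 * 0.14842947 * 45.303431 = 0.1412 ms


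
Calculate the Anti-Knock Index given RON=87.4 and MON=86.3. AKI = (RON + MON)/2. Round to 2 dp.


AKI = (RON + MON) / 2
AKI = (87.4 + 86.3) / 2
AKI = 173.7 / 2 = 86.85


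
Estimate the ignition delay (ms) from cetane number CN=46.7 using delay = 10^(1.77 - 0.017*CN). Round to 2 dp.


delay = 10^(1.77 - 0.017*CN)
Exponent = 1.77 - 0.017*46.7 = 0.9761
delay = 10^0.9761 = 9.46 ms


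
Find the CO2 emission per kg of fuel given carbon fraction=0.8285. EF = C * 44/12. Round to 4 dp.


EF = C_frac * (M_CO2 / M_C)
EF = 0.8285 * (44/12)
EF = 0.8285 * 3.666667 = 3.0378 kg_CO2/kg_fuel


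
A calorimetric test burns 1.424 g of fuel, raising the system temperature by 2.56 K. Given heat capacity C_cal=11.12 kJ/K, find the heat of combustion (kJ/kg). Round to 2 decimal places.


Hc = C_cal * delta_T / m_fuel
Q_released = 11.12 * 2.56 = 28.4672 kJ
m_fuel = 1.424 g = 1.424/1000 kg = 0.001424 kg
Hc = 28.4672 / 0.001424 = 19991.01 kJ/kg


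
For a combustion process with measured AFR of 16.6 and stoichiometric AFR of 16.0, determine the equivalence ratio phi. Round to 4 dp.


phi = AFR_stoich / AFR_actual
phi = 16.0 / 16.6 = 0.9639


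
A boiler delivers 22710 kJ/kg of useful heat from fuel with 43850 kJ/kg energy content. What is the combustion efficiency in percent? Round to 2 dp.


Efficiency = (Q_useful / Q_fuel) * 100
Efficiency = (22710 / 43850) * 100
Efficiency = 0.5179 * 100 = 51.79%


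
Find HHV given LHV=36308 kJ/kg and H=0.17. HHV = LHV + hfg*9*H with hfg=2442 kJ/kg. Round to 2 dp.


HHV = LHV + hfg * 9 * H
Water addition = 2442 * 9 * 0.17 = 3736.260 kJ/kg
HHV = 36308 + 3736.260 = 40044.26 kJ/kg


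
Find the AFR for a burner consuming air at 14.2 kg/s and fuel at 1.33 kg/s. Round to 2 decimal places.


AFR = m_air / m_fuel
AFR = 14.2 / 1.33 = 10.68


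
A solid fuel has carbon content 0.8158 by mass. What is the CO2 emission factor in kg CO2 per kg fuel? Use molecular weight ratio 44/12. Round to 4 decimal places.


EF = C_frac * (M_CO2 / M_C)
EF = 0.8158 * (44/12)
EF = 0.8158 * 3.666667 = 2.9913 kg_CO2/kg_fuel


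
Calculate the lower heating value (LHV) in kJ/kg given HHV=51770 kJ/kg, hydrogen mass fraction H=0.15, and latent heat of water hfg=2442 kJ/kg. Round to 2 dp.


LHV = HHV - hfg * 9 * H
Water correction = 2442 * 9 * 0.15 = 3296.700 kJ/kg
LHV = 51770 - 3296.700 = 48473.30 kJ/kg


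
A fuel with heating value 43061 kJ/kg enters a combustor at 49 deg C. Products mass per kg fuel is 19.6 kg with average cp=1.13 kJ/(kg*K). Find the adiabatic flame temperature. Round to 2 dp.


T_ad = T_in + Hc / (m_p * cp)
Denominator = 19.6 * 1.13 = 22.1480
Temperature rise = 43061 / 22.1480 = 1944.24 K
T_ad = 49 + 1944.24 = 1993.24 deg C


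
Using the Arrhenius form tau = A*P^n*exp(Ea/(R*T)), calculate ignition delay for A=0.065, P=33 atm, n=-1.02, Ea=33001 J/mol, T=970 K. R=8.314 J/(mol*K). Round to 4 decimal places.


tau = A * P^n * exp(Ea/(R*T))
P^n = 33^(-1.02) = 0.02825633
Ea/(R*T) = 33001/(8.314*970) = 4.092092
exp(Ea/(R*T)) = 59.864974
tau = 0.065 * 0.02825633 * 59.864974 = 0.1100 ms


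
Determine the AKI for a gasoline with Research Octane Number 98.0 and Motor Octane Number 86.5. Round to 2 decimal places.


AKI = (RON + MON) / 2
AKI = (98.0 + 86.5) / 2
AKI = 184.5 / 2 = 92.25


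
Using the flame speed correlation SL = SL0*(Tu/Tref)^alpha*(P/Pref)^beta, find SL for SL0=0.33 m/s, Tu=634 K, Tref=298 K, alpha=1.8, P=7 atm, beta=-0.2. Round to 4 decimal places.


SL = SL0 * (Tu/Tref)^alpha * (P/Pref)^beta
T ratio = 634/298 = 2.12751678
(T ratio)^alpha = 2.12751678^1.8 = 3.891987
(P/Pref)^beta = 7^(-0.2) = 0.677611
SL = 0.33 * 3.891987 * 0.677611 = 0.8703 m/s


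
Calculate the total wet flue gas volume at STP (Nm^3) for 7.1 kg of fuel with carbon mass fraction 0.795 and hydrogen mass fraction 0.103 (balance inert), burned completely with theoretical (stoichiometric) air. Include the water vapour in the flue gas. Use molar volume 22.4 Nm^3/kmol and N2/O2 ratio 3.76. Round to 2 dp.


Per kg fuel: CO2 = (C/12 kmol)*22.4 = (0.795/12)*22.4 = 1.48400 Nm^3
Per kg fuel: H2O = (H/2 kmol)*22.4 = (0.103/2)*22.4 = 1.15360 Nm^3
O2 needed per kg fuel = C/12 + H/4 = 0.795/12 + 0.103/4 = 0.09200000 kmol
Per kg fuel: N2 = O2*3.76*22.4 = 0.09200000*3.76*22.4 = 7.74861 Nm^3
Total per kg = 1.48400 + 1.15360 + 7.74861 = 10.38621 Nm^3
Total = 10.38621 * 7.1 = 73.74 Nm^3


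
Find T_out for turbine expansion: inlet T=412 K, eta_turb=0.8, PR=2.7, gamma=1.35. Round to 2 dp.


T_out = T_in * (1 - eta * (1 - PR^(-(gamma-1)/gamma)))
Exponent = -(1.35-1)/1.35 = -0.25925926
PR^exp = 2.7^(-0.25925926) = 0.77297411
Factor = 1 - 0.8*(1 - 0.77297411) = 0.81837929
T_out = 412 * 0.81837929 = 337.17 K


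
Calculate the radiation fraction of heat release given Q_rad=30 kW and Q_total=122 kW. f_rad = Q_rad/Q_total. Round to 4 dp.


f_rad = Q_rad / Q_total
f_rad = 30 / 122 = 0.2459


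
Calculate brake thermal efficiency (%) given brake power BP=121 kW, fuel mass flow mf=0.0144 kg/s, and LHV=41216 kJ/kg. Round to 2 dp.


eta_BTE = (BP / (mf * LHV)) * 100
Denominator = 0.0144 * 41216 = 593.5104 kW
eta_BTE = (121 / 593.5104) * 100 = 20.39%


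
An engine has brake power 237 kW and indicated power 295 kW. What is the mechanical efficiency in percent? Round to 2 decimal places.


eta_mech = (BP / IP) * 100
Ratio = 237 / 295 = 0.8034
eta_mech = 0.8034 * 100 = 80.34%


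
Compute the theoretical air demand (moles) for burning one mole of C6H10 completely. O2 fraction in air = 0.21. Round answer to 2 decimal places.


Balanced combustion: C6H10 + 8.5 O2 -> 6 CO2 + 5 H2O
O2 needed = C + H/4 = 6 + 10/4 = 8.50 moles
Air moles = O2 / 0.21 = 8.50 / 0.21 = 40.48 moles air


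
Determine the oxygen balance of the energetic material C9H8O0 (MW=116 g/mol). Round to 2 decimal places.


OB = -1600 * (2C + H/2 - O) / MW
Inner = 2*9 + 8/2 - 0 = 22.00
OB = -1600 * 22.00 / 116 = -303.45%


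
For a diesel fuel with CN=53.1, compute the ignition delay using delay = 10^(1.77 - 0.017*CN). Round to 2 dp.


delay = 10^(1.77 - 0.017*CN)
Exponent = 1.77 - 0.017*53.1 = 0.8673
delay = 10^0.8673 = 7.37 ms


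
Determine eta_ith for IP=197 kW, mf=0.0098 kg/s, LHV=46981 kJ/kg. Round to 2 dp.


eta_ith = (IP / (mf * LHV)) * 100
Denominator = 0.0098 * 46981 = 460.4138 kW
eta_ith = (197 / 460.4138) * 100 = 42.79%


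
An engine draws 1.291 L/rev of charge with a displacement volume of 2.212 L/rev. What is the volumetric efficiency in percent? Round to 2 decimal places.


eta_v = (V_actual / V_disp) * 100
Ratio = 1.291 / 2.212 = 0.5836
eta_v = 0.5836 * 100 = 58.36%


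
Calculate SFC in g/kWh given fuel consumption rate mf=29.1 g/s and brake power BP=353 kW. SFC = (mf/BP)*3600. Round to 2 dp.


SFC = (mf / BP) * 3600
Rate = 29.1 / 353 = 0.082436 g/(s*kW)
SFC = 0.082436 * 3600 = 296.77 g/kWh


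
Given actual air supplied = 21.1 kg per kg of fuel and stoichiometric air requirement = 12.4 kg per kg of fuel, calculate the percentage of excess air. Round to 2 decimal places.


Excess air = actual - stoichiometric = 21.1 - 12.4 = 8.70 kg/kg fuel
Excess air % = (excess / stoich) * 100 = (8.70 / 12.4) * 100 = 70.16%


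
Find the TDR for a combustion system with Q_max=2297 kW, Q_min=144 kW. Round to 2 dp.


TDR = Q_max / Q_min
TDR = 2297 / 144 = 15.95


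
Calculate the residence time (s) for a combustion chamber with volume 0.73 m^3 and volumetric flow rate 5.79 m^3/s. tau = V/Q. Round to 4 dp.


tau = V / Q_flow
tau = 0.73 / 5.79 = 0.1261 s


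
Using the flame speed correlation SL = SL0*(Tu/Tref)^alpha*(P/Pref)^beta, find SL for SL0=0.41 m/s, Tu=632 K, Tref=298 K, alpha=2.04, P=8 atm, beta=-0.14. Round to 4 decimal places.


SL = SL0 * (Tu/Tref)^alpha * (P/Pref)^beta
T ratio = 632/298 = 2.12080537
(T ratio)^alpha = 2.12080537^2.04 = 4.635127
(P/Pref)^beta = 8^(-0.14) = 0.747425
SL = 0.41 * 4.635127 * 0.747425 = 1.4204 m/s


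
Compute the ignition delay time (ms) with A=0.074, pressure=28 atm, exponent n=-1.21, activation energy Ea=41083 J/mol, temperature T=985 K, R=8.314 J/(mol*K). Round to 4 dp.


tau = A * P^n * exp(Ea/(R*T))
P^n = 28^(-1.21) = 0.01773939
Ea/(R*T) = 41083/(8.314*985) = 5.016674
exp(Ea/(R*T)) = 150.908579
tau = 0.074 * 0.01773939 * 150.908579 = 0.1981 ms


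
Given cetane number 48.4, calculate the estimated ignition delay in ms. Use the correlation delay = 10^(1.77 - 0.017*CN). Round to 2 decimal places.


delay = 10^(1.77 - 0.017*CN)
Exponent = 1.77 - 0.017*48.4 = 0.9472
delay = 10^0.9472 = 8.86 ms


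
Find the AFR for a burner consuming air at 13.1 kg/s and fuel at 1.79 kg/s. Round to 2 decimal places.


AFR = m_air / m_fuel
AFR = 13.1 / 1.79 = 7.32


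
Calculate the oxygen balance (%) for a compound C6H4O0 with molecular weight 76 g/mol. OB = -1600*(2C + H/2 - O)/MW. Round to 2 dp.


OB = -1600 * (2C + H/2 - O) / MW
Inner = 2*6 + 4/2 - 0 = 14.00
OB = -1600 * 14.00 / 76 = -294.74%


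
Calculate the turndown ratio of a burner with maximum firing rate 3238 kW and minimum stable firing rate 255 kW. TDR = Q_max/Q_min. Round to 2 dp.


TDR = Q_max / Q_min
TDR = 3238 / 255 = 12.70


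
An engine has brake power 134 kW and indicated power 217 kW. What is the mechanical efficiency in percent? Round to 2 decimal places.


eta_mech = (BP / IP) * 100
Ratio = 134 / 217 = 0.6175
eta_mech = 0.6175 * 100 = 61.75%


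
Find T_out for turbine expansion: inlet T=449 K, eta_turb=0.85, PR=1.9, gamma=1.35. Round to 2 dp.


T_out = T_in * (1 - eta * (1 - PR^(-(gamma-1)/gamma)))
Exponent = -(1.35-1)/1.35 = -0.25925926
PR^exp = 1.9^(-0.25925926) = 0.84670193
Factor = 1 - 0.85*(1 - 0.84670193) = 0.86969664
T_out = 449 * 0.86969664 = 390.49 K


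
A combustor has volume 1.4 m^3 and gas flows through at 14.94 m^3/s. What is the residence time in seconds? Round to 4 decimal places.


tau = V / Q_flow
tau = 1.4 / 14.94 = 0.0937 s


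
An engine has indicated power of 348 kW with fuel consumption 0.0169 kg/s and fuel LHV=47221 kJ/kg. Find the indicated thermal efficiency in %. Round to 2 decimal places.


eta_ith = (IP / (mf * LHV)) * 100
Denominator = 0.0169 * 47221 = 798.0349 kW
eta_ith = (348 / 798.0349) * 100 = 43.61%


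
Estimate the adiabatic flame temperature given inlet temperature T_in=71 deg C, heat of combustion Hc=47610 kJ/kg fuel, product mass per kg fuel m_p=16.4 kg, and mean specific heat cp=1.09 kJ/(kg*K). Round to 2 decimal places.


T_ad = T_in + Hc / (m_p * cp)
Denominator = 16.4 * 1.09 = 17.8760
Temperature rise = 47610 / 17.8760 = 2663.35 K
T_ad = 71 + 2663.35 = 2734.35 deg C


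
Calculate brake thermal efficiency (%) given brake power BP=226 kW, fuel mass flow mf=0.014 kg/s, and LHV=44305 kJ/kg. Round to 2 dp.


eta_BTE = (BP / (mf * LHV)) * 100
Denominator = 0.014 * 44305 = 620.2700 kW
eta_BTE = (226 / 620.2700) * 100 = 36.44%


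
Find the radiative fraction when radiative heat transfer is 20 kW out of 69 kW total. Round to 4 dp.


f_rad = Q_rad / Q_total
f_rad = 20 / 69 = 0.2899


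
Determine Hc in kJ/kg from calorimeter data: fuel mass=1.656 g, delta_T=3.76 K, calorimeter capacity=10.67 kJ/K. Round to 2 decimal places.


Hc = C_cal * delta_T / m_fuel
Q_released = 10.67 * 3.76 = 40.1192 kJ
m_fuel = 1.656 g = 1.656/1000 kg = 0.001656 kg
Hc = 40.1192 / 0.001656 = 24226.57 kJ/kg


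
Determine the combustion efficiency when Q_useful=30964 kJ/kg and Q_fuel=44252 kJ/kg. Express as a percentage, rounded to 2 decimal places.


Efficiency = (Q_useful / Q_fuel) * 100
Efficiency = (30964 / 44252) * 100
Efficiency = 0.6997 * 100 = 69.97%


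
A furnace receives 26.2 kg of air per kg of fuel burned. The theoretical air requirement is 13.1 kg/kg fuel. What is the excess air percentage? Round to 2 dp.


Excess air = actual - stoichiometric = 26.2 - 13.1 = 13.10 kg/kg fuel
Excess air % = (excess / stoich) * 100 = (13.10 / 13.1) * 100 = 100.00%


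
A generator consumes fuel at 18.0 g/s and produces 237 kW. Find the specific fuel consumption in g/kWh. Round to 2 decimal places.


SFC = (mf / BP) * 3600
Rate = 18.0 / 237 = 0.075949 g/(s*kW)
SFC = 0.075949 * 3600 = 273.42 g/kWh


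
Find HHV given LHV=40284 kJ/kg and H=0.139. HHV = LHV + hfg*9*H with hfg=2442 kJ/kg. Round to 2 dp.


HHV = LHV + hfg * 9 * H
Water addition = 2442 * 9 * 0.139 = 3054.942 kJ/kg
HHV = 40284 + 3054.942 = 43338.94 kJ/kg


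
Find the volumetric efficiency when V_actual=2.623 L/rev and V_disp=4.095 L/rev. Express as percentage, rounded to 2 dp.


eta_v = (V_actual / V_disp) * 100
Ratio = 2.623 / 4.095 = 0.6405
eta_v = 0.6405 * 100 = 64.05%


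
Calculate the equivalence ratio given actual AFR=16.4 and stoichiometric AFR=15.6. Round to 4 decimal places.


phi = AFR_stoich / AFR_actual
phi = 15.6 / 16.4 = 0.9512


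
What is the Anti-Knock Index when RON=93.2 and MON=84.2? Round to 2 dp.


AKI = (RON + MON) / 2
AKI = (93.2 + 84.2) / 2
AKI = 177.4 / 2 = 88.70


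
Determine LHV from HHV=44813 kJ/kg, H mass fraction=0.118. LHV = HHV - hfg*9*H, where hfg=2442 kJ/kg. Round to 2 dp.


LHV = HHV - hfg * 9 * H
Water correction = 2442 * 9 * 0.118 = 2593.404 kJ/kg
LHV = 44813 - 2593.404 = 42219.60 kJ/kg


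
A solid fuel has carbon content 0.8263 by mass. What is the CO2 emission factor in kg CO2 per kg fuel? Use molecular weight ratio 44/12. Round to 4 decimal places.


EF = C_frac * (M_CO2 / M_C)
EF = 0.8263 * (44/12)
EF = 0.8263 * 3.666667 = 3.0298 kg_CO2/kg_fuel


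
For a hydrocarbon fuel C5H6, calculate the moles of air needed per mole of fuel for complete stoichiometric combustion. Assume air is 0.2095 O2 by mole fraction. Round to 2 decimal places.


Balanced combustion: C5H6 + 6.5 O2 -> 5 CO2 + 3 H2O
O2 needed = C + H/4 = 5 + 6/4 = 6.50 moles
Air moles = O2 / 0.2095 = 6.50 / 0.2095 = 31.03 moles air


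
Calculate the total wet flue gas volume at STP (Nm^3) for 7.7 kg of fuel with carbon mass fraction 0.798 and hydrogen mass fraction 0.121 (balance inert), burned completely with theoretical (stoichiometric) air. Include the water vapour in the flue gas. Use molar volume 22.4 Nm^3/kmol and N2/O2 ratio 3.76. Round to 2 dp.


Per kg fuel: CO2 = (C/12 kmol)*22.4 = (0.798/12)*22.4 = 1.48960 Nm^3
Per kg fuel: H2O = (H/2 kmol)*22.4 = (0.121/2)*22.4 = 1.35520 Nm^3
O2 needed per kg fuel = C/12 + H/4 = 0.798/12 + 0.121/4 = 0.09675000 kmol
Per kg fuel: N2 = O2*3.76*22.4 = 0.09675000*3.76*22.4 = 8.14867 Nm^3
Total per kg = 1.48960 + 1.35520 + 8.14867 = 10.99347 Nm^3
Total = 10.99347 * 7.7 = 84.65 Nm^3


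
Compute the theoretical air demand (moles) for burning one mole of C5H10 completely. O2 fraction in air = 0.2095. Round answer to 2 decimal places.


Balanced combustion: C5H10 + 7.5 O2 -> 5 CO2 + 5 H2O
O2 needed = C + H/4 = 5 + 10/4 = 7.50 moles
Air moles = O2 / 0.2095 = 7.50 / 0.2095 = 35.80 moles air


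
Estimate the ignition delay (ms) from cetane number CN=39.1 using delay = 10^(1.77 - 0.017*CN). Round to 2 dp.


delay = 10^(1.77 - 0.017*CN)
Exponent = 1.77 - 0.017*39.1 = 1.1053
delay = 10^1.1053 = 12.74 ms


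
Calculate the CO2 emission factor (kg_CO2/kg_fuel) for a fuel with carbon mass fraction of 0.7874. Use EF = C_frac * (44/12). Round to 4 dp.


EF = C_frac * (M_CO2 / M_C)
EF = 0.7874 * (44/12)
EF = 0.7874 * 3.666667 = 2.8871 kg_CO2/kg_fuel


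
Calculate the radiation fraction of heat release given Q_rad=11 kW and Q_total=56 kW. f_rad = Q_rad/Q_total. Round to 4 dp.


f_rad = Q_rad / Q_total
f_rad = 11 / 56 = 0.1964


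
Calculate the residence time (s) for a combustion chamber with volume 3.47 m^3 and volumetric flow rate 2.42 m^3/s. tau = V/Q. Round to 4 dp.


tau = V / Q_flow
tau = 3.47 / 2.42 = 1.4339 s


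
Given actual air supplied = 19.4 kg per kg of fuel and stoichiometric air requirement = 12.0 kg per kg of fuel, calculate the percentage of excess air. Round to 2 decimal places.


Excess air = actual - stoichiometric = 19.4 - 12.0 = 7.40 kg/kg fuel
Excess air % = (excess / stoich) * 100 = (7.40 / 12.0) * 100 = 61.67%


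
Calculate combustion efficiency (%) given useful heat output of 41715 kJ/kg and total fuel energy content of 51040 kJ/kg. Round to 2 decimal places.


Efficiency = (Q_useful / Q_fuel) * 100
Efficiency = (41715 / 51040) * 100
Efficiency = 0.8173 * 100 = 81.73%


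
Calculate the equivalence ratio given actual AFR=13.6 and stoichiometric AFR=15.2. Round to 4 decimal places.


phi = AFR_stoich / AFR_actual
phi = 15.2 / 13.6 = 1.1176


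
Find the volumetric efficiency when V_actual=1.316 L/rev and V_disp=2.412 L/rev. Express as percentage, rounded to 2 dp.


eta_v = (V_actual / V_disp) * 100
Ratio = 1.316 / 2.412 = 0.5456
eta_v = 0.5456 * 100 = 54.56%


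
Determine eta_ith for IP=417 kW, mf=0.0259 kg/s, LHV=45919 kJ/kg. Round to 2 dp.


eta_ith = (IP / (mf * LHV)) * 100
Denominator = 0.0259 * 45919 = 1189.3021 kW
eta_ith = (417 / 1189.3021) * 100 = 35.06%


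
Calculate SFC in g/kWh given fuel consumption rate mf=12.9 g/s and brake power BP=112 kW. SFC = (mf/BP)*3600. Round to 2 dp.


SFC = (mf / BP) * 3600
Rate = 12.9 / 112 = 0.115179 g/(s*kW)
SFC = 0.115179 * 3600 = 414.64 g/kWh


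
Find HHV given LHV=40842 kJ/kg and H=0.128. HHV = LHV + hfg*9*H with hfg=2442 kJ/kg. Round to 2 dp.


HHV = LHV + hfg * 9 * H
Water addition = 2442 * 9 * 0.128 = 2813.184 kJ/kg
HHV = 40842 + 2813.184 = 43655.18 kJ/kg


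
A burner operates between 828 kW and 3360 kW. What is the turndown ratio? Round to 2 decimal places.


TDR = Q_max / Q_min
TDR = 3360 / 828 = 4.06


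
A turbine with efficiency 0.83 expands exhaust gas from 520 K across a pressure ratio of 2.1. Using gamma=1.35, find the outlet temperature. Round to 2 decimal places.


T_out = T_in * (1 - eta * (1 - PR^(-(gamma-1)/gamma)))
Exponent = -(1.35-1)/1.35 = -0.25925926
PR^exp = 2.1^(-0.25925926) = 0.82501466
Factor = 1 - 0.83*(1 - 0.82501466) = 0.85476217
T_out = 520 * 0.85476217 = 444.48 K


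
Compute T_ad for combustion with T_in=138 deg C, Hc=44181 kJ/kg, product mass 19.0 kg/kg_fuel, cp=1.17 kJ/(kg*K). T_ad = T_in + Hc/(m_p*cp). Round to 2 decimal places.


T_ad = T_in + Hc / (m_p * cp)
Denominator = 19.0 * 1.17 = 22.2300
Temperature rise = 44181 / 22.2300 = 1987.45 K
T_ad = 138 + 1987.45 = 2125.45 deg C


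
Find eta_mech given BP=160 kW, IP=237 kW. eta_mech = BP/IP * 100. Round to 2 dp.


eta_mech = (BP / IP) * 100
Ratio = 160 / 237 = 0.6751
eta_mech = 0.6751 * 100 = 67.51%


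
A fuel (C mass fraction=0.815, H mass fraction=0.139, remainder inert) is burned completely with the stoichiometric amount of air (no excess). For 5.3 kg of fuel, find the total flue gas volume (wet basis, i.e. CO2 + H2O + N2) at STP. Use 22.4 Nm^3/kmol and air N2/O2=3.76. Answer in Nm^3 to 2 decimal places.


Per kg fuel: CO2 = (C/12 kmol)*22.4 = (0.815/12)*22.4 = 1.52133 Nm^3
Per kg fuel: H2O = (H/2 kmol)*22.4 = (0.139/2)*22.4 = 1.55680 Nm^3
O2 needed per kg fuel = C/12 + H/4 = 0.815/12 + 0.139/4 = 0.10266667 kmol
Per kg fuel: N2 = O2*3.76*22.4 = 0.10266667*3.76*22.4 = 8.64700 Nm^3
Total per kg = 1.52133 + 1.55680 + 8.64700 = 11.72513 Nm^3
Total = 11.72513 * 5.3 = 62.14 Nm^3


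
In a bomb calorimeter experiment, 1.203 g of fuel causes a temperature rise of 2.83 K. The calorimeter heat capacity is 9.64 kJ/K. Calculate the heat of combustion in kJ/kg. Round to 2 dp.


Hc = C_cal * delta_T / m_fuel
Q_released = 9.64 * 2.83 = 27.2812 kJ
m_fuel = 1.203 g = 1.203/1000 kg = 0.001203 kg
Hc = 27.2812 / 0.001203 = 22677.64 kJ/kg


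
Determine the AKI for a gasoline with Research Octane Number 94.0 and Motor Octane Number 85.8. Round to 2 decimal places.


AKI = (RON + MON) / 2
AKI = (94.0 + 85.8) / 2
AKI = 179.8 / 2 = 89.90


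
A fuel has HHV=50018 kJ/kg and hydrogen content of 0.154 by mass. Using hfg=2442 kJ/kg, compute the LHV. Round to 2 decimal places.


LHV = HHV - hfg * 9 * H
Water correction = 2442 * 9 * 0.154 = 3384.612 kJ/kg
LHV = 50018 - 3384.612 = 46633.39 kJ/kg


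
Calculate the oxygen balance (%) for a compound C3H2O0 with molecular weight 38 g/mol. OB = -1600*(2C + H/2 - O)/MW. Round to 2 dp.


OB = -1600 * (2C + H/2 - O) / MW
Inner = 2*3 + 2/2 - 0 = 7.00
OB = -1600 * 7.00 / 38 = -294.74%


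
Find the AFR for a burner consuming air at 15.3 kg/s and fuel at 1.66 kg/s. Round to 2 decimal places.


AFR = m_air / m_fuel
AFR = 15.3 / 1.66 = 9.22


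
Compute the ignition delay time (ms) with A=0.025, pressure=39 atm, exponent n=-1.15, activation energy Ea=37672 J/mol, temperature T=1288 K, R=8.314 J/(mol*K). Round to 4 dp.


tau = A * P^n * exp(Ea/(R*T))
P^n = 39^(-1.15) = 0.01480048
Ea/(R*T) = 37672/(8.314*1288) = 3.517975
exp(Ea/(R*T)) = 33.716097
tau = 0.025 * 0.01480048 * 33.716097 = 0.0125 ms


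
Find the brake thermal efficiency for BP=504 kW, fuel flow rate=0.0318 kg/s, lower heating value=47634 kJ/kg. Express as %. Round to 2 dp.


eta_BTE = (BP / (mf * LHV)) * 100
Denominator = 0.0318 * 47634 = 1514.7612 kW
eta_BTE = (504 / 1514.7612) * 100 = 33.27%


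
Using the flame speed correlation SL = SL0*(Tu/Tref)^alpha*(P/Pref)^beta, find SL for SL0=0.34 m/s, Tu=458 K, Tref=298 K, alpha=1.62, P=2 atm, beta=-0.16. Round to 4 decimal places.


SL = SL0 * (Tu/Tref)^alpha * (P/Pref)^beta
T ratio = 458/298 = 1.53691275
(T ratio)^alpha = 1.53691275^1.62 = 2.006188
(P/Pref)^beta = 2^(-0.16) = 0.895025
SL = 0.34 * 2.006188 * 0.895025 = 0.6105 m/s


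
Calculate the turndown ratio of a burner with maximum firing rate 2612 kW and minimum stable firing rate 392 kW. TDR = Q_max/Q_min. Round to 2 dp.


TDR = Q_max / Q_min
TDR = 2612 / 392 = 6.66


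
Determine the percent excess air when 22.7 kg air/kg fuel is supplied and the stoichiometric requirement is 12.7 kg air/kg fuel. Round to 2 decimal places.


Excess air = actual - stoichiometric = 22.7 - 12.7 = 10.00 kg/kg fuel
Excess air % = (excess / stoich) * 100 = (10.00 / 12.7) * 100 = 78.74%


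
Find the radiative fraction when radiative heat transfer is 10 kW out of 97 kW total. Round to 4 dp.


f_rad = Q_rad / Q_total
f_rad = 10 / 97 = 0.1031


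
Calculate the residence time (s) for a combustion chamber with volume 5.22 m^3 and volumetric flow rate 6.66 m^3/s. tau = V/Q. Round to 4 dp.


tau = V / Q_flow
tau = 5.22 / 6.66 = 0.7838 s


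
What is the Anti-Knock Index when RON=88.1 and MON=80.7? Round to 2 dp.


AKI = (RON + MON) / 2
AKI = (88.1 + 80.7) / 2
AKI = 168.8 / 2 = 84.40


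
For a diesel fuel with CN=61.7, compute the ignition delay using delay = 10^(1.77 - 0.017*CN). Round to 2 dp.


delay = 10^(1.77 - 0.017*CN)
Exponent = 1.77 - 0.017*61.7 = 0.7211
delay = 10^0.7211 = 5.26 ms


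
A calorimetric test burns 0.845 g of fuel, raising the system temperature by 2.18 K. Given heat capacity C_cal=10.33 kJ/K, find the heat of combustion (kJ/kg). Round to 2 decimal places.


Hc = C_cal * delta_T / m_fuel
Q_released = 10.33 * 2.18 = 22.5194 kJ
m_fuel = 0.845 g = 0.845/1000 kg = 0.000845 kg
Hc = 22.5194 / 0.000845 = 26650.18 kJ/kg


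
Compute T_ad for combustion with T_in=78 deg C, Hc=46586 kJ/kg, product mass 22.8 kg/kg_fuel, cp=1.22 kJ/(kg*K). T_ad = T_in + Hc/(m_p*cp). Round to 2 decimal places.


T_ad = T_in + Hc / (m_p * cp)
Denominator = 22.8 * 1.22 = 27.8160
Temperature rise = 46586 / 27.8160 = 1674.79 K
T_ad = 78 + 1674.79 = 1752.79 deg C


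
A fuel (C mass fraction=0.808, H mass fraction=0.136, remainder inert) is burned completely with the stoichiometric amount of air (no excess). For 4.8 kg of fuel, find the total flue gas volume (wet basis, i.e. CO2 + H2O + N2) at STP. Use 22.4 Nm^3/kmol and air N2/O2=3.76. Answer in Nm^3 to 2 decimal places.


Per kg fuel: CO2 = (C/12 kmol)*22.4 = (0.808/12)*22.4 = 1.50827 Nm^3
Per kg fuel: H2O = (H/2 kmol)*22.4 = (0.136/2)*22.4 = 1.52320 Nm^3
O2 needed per kg fuel = C/12 + H/4 = 0.808/12 + 0.136/4 = 0.10133333 kmol
Per kg fuel: N2 = O2*3.76*22.4 = 0.10133333*3.76*22.4 = 8.53470 Nm^3
Total per kg = 1.50827 + 1.52320 + 8.53470 = 11.56617 Nm^3
Total = 11.56617 * 4.8 = 55.52 Nm^3


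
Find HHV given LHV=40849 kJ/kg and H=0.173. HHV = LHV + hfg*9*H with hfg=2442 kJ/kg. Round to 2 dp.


HHV = LHV + hfg * 9 * H
Water addition = 2442 * 9 * 0.173 = 3802.194 kJ/kg
HHV = 40849 + 3802.194 = 44651.19 kJ/kg


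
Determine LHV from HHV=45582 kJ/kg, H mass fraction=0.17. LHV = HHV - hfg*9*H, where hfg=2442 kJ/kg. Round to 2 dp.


LHV = HHV - hfg * 9 * H
Water correction = 2442 * 9 * 0.17 = 3736.260 kJ/kg
LHV = 45582 - 3736.260 = 41845.74 kJ/kg


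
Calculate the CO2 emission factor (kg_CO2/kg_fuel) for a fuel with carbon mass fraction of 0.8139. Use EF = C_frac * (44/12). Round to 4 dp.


EF = C_frac * (M_CO2 / M_C)
EF = 0.8139 * (44/12)
EF = 0.8139 * 3.666667 = 2.9843 kg_CO2/kg_fuel


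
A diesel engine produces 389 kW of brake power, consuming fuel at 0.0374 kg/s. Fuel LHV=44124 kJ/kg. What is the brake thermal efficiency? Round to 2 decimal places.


eta_BTE = (BP / (mf * LHV)) * 100
Denominator = 0.0374 * 44124 = 1650.2376 kW
eta_BTE = (389 / 1650.2376) * 100 = 23.57%


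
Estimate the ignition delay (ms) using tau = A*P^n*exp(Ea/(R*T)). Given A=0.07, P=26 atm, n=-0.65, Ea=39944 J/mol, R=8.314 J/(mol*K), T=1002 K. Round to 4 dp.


tau = A * P^n * exp(Ea/(R*T))
P^n = 26^(-0.65) = 0.12030047
Ea/(R*T) = 39944/(8.314*1002) = 4.794837
exp(Ea/(R*T)) = 120.884627
tau = 0.07 * 0.12030047 * 120.884627 = 1.0180 ms


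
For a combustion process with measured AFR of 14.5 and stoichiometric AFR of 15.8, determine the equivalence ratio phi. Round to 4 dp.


phi = AFR_stoich / AFR_actual
phi = 15.8 / 14.5 = 1.0897


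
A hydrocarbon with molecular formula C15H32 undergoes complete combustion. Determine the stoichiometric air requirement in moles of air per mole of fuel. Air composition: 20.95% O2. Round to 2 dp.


Balanced combustion: C15H32 + 23 O2 -> 15 CO2 + 16 H2O
O2 needed = C + H/4 = 15 + 32/4 = 23.00 moles
Air moles = O2 / 0.2095 = 23.00 / 0.2095 = 109.79 moles air


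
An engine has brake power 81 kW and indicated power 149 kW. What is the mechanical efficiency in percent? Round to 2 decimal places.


eta_mech = (BP / IP) * 100
Ratio = 81 / 149 = 0.5436
eta_mech = 0.5436 * 100 = 54.36%


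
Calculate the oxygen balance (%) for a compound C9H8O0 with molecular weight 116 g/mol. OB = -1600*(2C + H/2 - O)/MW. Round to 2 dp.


OB = -1600 * (2C + H/2 - O) / MW
Inner = 2*9 + 8/2 - 0 = 22.00
OB = -1600 * 22.00 / 116 = -303.45%


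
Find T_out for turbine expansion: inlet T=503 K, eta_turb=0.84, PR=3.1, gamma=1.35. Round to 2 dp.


T_out = T_in * (1 - eta * (1 - PR^(-(gamma-1)/gamma)))
Exponent = -(1.35-1)/1.35 = -0.25925926
PR^exp = 3.1^(-0.25925926) = 0.74577862
Factor = 1 - 0.84*(1 - 0.74577862) = 0.78645404
T_out = 503 * 0.78645404 = 395.59 K


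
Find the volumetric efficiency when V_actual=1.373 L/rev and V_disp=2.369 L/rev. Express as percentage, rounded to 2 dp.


eta_v = (V_actual / V_disp) * 100
Ratio = 1.373 / 2.369 = 0.5796
eta_v = 0.5796 * 100 = 57.96%


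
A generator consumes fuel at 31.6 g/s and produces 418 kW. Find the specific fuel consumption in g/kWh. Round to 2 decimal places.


SFC = (mf / BP) * 3600
Rate = 31.6 / 418 = 0.075598 g/(s*kW)
SFC = 0.075598 * 3600 = 272.15 g/kWh


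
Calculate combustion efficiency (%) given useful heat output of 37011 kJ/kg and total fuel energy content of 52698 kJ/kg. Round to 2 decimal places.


Efficiency = (Q_useful / Q_fuel) * 100
Efficiency = (37011 / 52698) * 100
Efficiency = 0.7023 * 100 = 70.23%


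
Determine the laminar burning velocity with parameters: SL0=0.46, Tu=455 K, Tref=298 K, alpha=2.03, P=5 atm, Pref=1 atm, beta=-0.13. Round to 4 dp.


SL = SL0 * (Tu/Tref)^alpha * (P/Pref)^beta
T ratio = 455/298 = 1.52684564
(T ratio)^alpha = 1.52684564^2.03 = 2.361044
(P/Pref)^beta = 5^(-0.13) = 0.811211
SL = 0.46 * 2.361044 * 0.811211 = 0.8810 m/s


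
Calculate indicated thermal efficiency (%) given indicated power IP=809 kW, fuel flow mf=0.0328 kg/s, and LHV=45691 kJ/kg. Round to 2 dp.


eta_ith = (IP / (mf * LHV)) * 100
Denominator = 0.0328 * 45691 = 1498.6648 kW
eta_ith = (809 / 1498.6648) * 100 = 53.98%


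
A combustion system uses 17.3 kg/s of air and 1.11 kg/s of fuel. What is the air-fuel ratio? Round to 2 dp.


AFR = m_air / m_fuel
AFR = 17.3 / 1.11 = 15.59


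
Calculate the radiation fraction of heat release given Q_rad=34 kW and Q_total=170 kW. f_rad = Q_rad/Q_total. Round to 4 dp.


f_rad = Q_rad / Q_total
f_rad = 34 / 170 = 0.2000


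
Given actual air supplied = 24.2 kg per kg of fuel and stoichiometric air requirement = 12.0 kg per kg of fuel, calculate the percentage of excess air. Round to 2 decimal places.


Excess air = actual - stoichiometric = 24.2 - 12.0 = 12.20 kg/kg fuel
Excess air % = (excess / stoich) * 100 = (12.20 / 12.0) * 100 = 101.67%


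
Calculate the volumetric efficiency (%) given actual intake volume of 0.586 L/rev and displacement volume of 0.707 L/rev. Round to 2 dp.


eta_v = (V_actual / V_disp) * 100
Ratio = 0.586 / 0.707 = 0.8289
eta_v = 0.8289 * 100 = 82.89%


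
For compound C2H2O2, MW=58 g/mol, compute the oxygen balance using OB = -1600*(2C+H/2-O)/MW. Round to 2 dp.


OB = -1600 * (2C + H/2 - O) / MW
Inner = 2*2 + 2/2 - 2 = 3.00
OB = -1600 * 3.00 / 58 = -82.76%


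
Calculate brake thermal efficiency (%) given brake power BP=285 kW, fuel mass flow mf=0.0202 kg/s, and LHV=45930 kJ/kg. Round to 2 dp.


eta_BTE = (BP / (mf * LHV)) * 100
Denominator = 0.0202 * 45930 = 927.7860 kW
eta_BTE = (285 / 927.7860) * 100 = 30.72%


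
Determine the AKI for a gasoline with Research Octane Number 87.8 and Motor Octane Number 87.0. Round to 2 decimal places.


AKI = (RON + MON) / 2
AKI = (87.8 + 87.0) / 2
AKI = 174.8 / 2 = 87.40


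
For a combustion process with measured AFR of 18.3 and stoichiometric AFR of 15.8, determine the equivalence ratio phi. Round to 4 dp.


phi = AFR_stoich / AFR_actual
phi = 15.8 / 18.3 = 0.8634


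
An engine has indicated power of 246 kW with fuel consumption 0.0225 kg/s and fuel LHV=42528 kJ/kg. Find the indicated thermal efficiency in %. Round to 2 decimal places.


eta_ith = (IP / (mf * LHV)) * 100
Denominator = 0.0225 * 42528 = 956.8800 kW
eta_ith = (246 / 956.8800) * 100 = 25.71%


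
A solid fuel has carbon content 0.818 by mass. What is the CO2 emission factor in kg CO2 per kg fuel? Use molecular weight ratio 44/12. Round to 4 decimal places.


EF = C_frac * (M_CO2 / M_C)
EF = 0.818 * (44/12)
EF = 0.818 * 3.666667 = 2.9993 kg_CO2/kg_fuel


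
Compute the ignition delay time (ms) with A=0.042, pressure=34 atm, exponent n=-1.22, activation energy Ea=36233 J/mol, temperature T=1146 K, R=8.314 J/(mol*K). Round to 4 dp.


tau = A * P^n * exp(Ea/(R*T))
P^n = 34^(-1.22) = 0.01353928
Ea/(R*T) = 36233/(8.314*1146) = 3.802854
exp(Ea/(R*T)) = 44.828945
tau = 0.042 * 0.01353928 * 44.828945 = 0.0255 ms


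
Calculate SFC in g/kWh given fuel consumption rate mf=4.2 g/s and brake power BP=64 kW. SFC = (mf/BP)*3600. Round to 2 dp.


SFC = (mf / BP) * 3600
Rate = 4.2 / 64 = 0.065625 g/(s*kW)
SFC = 0.065625 * 3600 = 236.25 g/kWh


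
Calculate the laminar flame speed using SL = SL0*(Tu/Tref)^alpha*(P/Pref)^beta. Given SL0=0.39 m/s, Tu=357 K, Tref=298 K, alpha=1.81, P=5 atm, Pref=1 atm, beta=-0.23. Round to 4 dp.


SL = SL0 * (Tu/Tref)^alpha * (P/Pref)^beta
T ratio = 357/298 = 1.19798658
(T ratio)^alpha = 1.19798658^1.81 = 1.386750
(P/Pref)^beta = 5^(-0.23) = 0.690616
SL = 0.39 * 1.386750 * 0.690616 = 0.3735 m/s


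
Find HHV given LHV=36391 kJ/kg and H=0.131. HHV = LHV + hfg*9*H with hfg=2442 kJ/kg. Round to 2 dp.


HHV = LHV + hfg * 9 * H
Water addition = 2442 * 9 * 0.131 = 2879.118 kJ/kg
HHV = 36391 + 2879.118 = 39270.12 kJ/kg


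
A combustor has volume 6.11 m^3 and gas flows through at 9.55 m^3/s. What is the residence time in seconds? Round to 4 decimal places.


tau = V / Q_flow
tau = 6.11 / 9.55 = 0.6398 s


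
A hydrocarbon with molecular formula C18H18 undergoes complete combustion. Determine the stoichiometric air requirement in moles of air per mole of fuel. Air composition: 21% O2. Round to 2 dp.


Balanced combustion: C18H18 + 22.5 O2 -> 18 CO2 + 9 H2O
O2 needed = C + H/4 = 18 + 18/4 = 22.50 moles
Air moles = O2 / 0.21 = 22.50 / 0.21 = 107.14 moles air


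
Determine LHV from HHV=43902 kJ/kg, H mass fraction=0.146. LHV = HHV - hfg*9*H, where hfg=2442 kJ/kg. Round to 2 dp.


LHV = HHV - hfg * 9 * H
Water correction = 2442 * 9 * 0.146 = 3208.788 kJ/kg
LHV = 43902 - 3208.788 = 40693.21 kJ/kg


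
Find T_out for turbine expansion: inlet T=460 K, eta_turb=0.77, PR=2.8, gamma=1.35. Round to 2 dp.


T_out = T_in * (1 - eta * (1 - PR^(-(gamma-1)/gamma)))
Exponent = -(1.35-1)/1.35 = -0.25925926
PR^exp = 2.8^(-0.25925926) = 0.76572026
Factor = 1 - 0.77*(1 - 0.76572026) = 0.81960460
T_out = 460 * 0.81960460 = 377.02 K


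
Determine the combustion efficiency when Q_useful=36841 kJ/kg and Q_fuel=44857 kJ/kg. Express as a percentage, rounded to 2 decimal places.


Efficiency = (Q_useful / Q_fuel) * 100
Efficiency = (36841 / 44857) * 100
Efficiency = 0.8213 * 100 = 82.13%


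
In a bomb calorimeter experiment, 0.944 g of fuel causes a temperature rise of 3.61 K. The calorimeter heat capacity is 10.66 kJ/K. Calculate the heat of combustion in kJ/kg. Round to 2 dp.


Hc = C_cal * delta_T / m_fuel
Q_released = 10.66 * 3.61 = 38.4826 kJ
m_fuel = 0.944 g = 0.944/1000 kg = 0.000944 kg
Hc = 38.4826 / 0.000944 = 40765.47 kJ/kg
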